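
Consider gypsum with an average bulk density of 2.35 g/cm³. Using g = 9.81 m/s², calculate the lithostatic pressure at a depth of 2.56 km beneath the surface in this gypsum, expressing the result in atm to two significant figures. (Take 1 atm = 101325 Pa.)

gypsum: 2350 kg/m³ × 9.81 m/s² × 2560 m = 5.902×10^7 Pa = 582.5 atm

580 atm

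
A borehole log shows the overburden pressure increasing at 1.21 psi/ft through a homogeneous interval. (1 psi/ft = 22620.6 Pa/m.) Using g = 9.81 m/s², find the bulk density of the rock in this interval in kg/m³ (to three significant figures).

ρ = (dP/dz)/g = 1.21 psi/ft / 9.81 m/s² = 27371 Pa/m / 9.81 m/s² = 2790.1 kg/m³

2790 kg/m³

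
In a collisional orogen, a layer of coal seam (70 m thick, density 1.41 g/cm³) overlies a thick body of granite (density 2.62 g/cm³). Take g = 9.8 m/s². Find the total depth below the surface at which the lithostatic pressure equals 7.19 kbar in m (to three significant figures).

Pressure at base of upper layers: 1410×9.8×70 = 9.673×10^5 Pa = 9.673×10^-3 kbar
Remaining pressure to be supplied by granite: 7.190×10^8 − 9.673×10^5 = 7.180×10^8 Pa
Additional depth in granite = 7.180×10^8 Pa / (2620 kg/m³ × 9.8 m/s²) = 27965 m
Total depth = 70 m + 27965 m = 28035 m

28000 m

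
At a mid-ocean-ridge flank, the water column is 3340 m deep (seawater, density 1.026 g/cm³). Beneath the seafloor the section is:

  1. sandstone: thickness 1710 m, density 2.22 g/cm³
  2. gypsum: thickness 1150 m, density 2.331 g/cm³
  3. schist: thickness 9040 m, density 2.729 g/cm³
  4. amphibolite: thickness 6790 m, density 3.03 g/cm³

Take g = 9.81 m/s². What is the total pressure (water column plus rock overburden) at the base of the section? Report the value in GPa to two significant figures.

0.54 GPa

seawater: 1026 kg/m³ × 9.81 m/s² × 3340 m = 3.362×10^7 Pa = 0.03362 GPa
sandstone: 2220 kg/m³ × 9.81 m/s² × 1710 m = 3.724×10^7 Pa = 0.03724 GPa
gypsum: 2331 kg/m³ × 9.81 m/s² × 1150 m = 2.630×10^7 Pa = 0.02630 GPa
schist: 2729 kg/m³ × 9.81 m/s² × 9040 m = 2.420×10^8 Pa = 0.2420 GPa
amphibolite: 3030 kg/m³ × 9.81 m/s² × 6790 m = 2.018×10^8 Pa = 0.2018 GPa
Total = 0.03362 + 0.03724 + 0.02630 + 0.2420 + 0.2018 = 0.54100 GPa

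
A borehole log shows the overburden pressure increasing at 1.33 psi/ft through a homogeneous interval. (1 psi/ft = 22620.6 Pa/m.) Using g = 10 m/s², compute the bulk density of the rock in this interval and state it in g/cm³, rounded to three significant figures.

ρ = (dP/dz)/g = 1.33 psi/ft / 10 m/s² = 30085 Pa/m / 10 m/s² = 3008.5 kg/m³
= 3.009 g/cm³

3.01 g/cm³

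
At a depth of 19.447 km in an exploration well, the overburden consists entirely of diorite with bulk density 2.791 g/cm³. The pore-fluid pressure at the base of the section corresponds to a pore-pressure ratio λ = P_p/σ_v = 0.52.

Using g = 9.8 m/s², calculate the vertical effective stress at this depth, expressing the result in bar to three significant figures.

Overburden (lithostatic) stress σ_v:
diorite: 2791 kg/m³ × 9.8 m/s² × 19447 m = 5.319×10^8 Pa = 531.9 MPa
Pore pressure P_p = λ·σ_v = 0.52 × 531.9 MPa = 276.6 MPa
Effective stress σ' = σ_v − P_p = 531.9 − 276.6 = 255.32 MPa = 2553.2 bar

2550 bar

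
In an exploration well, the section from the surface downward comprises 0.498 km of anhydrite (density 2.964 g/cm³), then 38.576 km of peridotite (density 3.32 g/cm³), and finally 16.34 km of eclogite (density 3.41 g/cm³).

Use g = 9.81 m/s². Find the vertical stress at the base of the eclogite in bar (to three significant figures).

anhydrite: 2964 kg/m³ × 9.81 m/s² × 498 m = 1.448×10^7 Pa = 144.8 bar
peridotite: 3320 kg/m³ × 9.81 m/s² × 38576 m = 1.256×10^9 Pa = 12564 bar
eclogite: 3410 kg/m³ × 9.81 m/s² × 16340 m = 5.466×10^8 Pa = 5466 bar
Total = 144.8 + 12564 + 5466 = 18175 bar

18200 bar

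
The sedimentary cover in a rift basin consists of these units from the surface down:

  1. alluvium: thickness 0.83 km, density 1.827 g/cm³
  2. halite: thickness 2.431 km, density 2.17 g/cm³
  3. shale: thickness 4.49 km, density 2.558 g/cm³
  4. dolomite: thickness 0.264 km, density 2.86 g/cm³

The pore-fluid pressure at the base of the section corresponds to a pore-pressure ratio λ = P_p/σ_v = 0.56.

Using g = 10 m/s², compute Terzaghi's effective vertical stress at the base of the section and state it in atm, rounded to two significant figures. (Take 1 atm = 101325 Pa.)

830 atm

Overburden (lithostatic) stress σ_v:
alluvium: 1827 kg/m³ × 10 m/s² × 830 m = 1.516×10^7 Pa = 15.16 MPa
halite: 2170 kg/m³ × 10 m/s² × 2431 m = 5.275×10^7 Pa = 52.75 MPa
shale: 2558 kg/m³ × 10 m/s² × 4490 m = 1.149×10^8 Pa = 114.9 MPa
dolomite: 2860 kg/m³ × 10 m/s² × 264 m = 7.550×10^6 Pa = 7.550 MPa
Total = 15.16 + 52.75 + 114.9 + 7.550 = 190.32 MPa
Pore pressure P_p = λ·σ_v = 0.56 × 190.3 MPa = 106.6 MPa
Effective stress σ' = σ_v − P_p = 190.3 − 106.6 = 83.741 MPa = 826.46 atm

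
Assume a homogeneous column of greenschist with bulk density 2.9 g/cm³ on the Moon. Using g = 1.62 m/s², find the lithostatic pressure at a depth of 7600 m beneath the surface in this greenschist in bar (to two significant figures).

360 bar

greenschist: 2900 kg/m³ × 1.62 m/s² × 7600 m = 3.570×10^7 Pa = 357.0 bar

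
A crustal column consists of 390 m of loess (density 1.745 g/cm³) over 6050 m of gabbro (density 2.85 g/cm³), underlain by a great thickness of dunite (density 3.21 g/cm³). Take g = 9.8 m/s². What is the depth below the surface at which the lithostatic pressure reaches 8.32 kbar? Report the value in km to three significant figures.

Pressure at base of upper layers: 1745×9.8×390 + 2850×9.8×6050 = 1.756×10^8 Pa = 1.756 kbar
Remaining pressure to be supplied by dunite: 8.320×10^8 − 1.756×10^8 = 6.564×10^8 Pa
Additional depth in dunite = 6.564×10^8 Pa / (3210 kg/m³ × 9.8 m/s²) = 20864 m
Total depth = 6440 m + 20864 m = 27304 m
= 27.304 km

27.3 km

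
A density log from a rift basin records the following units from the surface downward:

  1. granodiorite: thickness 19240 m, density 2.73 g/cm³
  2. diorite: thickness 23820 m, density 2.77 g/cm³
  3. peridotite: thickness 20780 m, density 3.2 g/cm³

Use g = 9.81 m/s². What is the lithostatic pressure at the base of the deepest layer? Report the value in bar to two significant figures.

granodiorite: 2730 kg/m³ × 9.81 m/s² × 19240 m = 5.153×10^8 Pa = 5153 bar
diorite: 2770 kg/m³ × 9.81 m/s² × 23820 m = 6.473×10^8 Pa = 6473 bar
peridotite: 3200 kg/m³ × 9.81 m/s² × 20780 m = 6.523×10^8 Pa = 6523 bar
Total = 5153 + 6473 + 6523 = 18149 bar

18000 bar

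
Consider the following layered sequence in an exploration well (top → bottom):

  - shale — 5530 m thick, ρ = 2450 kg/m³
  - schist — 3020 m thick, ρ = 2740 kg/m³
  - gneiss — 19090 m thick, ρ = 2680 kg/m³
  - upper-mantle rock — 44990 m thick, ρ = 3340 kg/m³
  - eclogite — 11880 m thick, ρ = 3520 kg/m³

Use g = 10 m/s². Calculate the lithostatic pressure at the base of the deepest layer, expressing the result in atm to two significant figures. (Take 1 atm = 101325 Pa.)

shale: 2450 kg/m³ × 10 m/s² × 5530 m = 1.355×10^8 Pa = 1337 atm
schist: 2740 kg/m³ × 10 m/s² × 3020 m = 8.275×10^7 Pa = 816.7 atm
gneiss: 2680 kg/m³ × 10 m/s² × 19090 m = 5.116×10^8 Pa = 5049 atm
upper-mantle rock: 3340 kg/m³ × 10 m/s² × 44990 m = 1.503×10^9 Pa = 14830 atm
eclogite: 3520 kg/m³ × 10 m/s² × 11880 m = 4.182×10^8 Pa = 4127 atm
Total = 1337 + 816.7 + 5049 + 14830 + 4127 = 26160 atm

26000 atm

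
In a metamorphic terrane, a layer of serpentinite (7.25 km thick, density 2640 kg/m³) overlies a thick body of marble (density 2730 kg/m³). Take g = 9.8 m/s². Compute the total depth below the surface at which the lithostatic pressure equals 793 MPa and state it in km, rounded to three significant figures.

29.9 km

Pressure at base of upper layers: 2640×9.8×7250 = 1.876×10^8 Pa = 187.6 MPa
Remaining pressure to be supplied by marble: 7.930×10^8 − 1.876×10^8 = 6.054×10^8 Pa
Additional depth in marble = 6.054×10^8 Pa / (2730 kg/m³ × 9.8 m/s²) = 22629 m
Total depth = 7250 m + 22629 m = 29879 m
= 29.879 km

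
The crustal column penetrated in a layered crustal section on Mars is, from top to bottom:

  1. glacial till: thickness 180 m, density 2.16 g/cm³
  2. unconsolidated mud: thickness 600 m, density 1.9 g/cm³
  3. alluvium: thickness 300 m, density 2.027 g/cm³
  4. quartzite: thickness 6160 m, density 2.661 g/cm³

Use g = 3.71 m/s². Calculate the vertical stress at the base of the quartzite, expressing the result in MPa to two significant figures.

69 MPa

glacial till: 2160 kg/m³ × 3.71 m/s² × 180 m = 1.442×10^6 Pa = 1.442 MPa
unconsolidated mud: 1900 kg/m³ × 3.71 m/s² × 600 m = 4.229×10^6 Pa = 4.229 MPa
alluvium: 2027 kg/m³ × 3.71 m/s² × 300 m = 2.256×10^6 Pa = 2.256 MPa
quartzite: 2661 kg/m³ × 3.71 m/s² × 6160 m = 6.081×10^7 Pa = 60.81 MPa
Total = 1.442 + 4.229 + 2.256 + 60.81 = 68.741 MPa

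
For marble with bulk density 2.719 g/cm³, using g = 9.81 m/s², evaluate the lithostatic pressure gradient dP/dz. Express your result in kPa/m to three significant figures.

dP/dz = ρg = 2719 kg/m³ × 9.81 m/s² = 26673 Pa/m
= 26673 Pa/m × (1 kPa/m / 1000.0 Pa/m) = 26.673 kPa/m

26.7 kPa/m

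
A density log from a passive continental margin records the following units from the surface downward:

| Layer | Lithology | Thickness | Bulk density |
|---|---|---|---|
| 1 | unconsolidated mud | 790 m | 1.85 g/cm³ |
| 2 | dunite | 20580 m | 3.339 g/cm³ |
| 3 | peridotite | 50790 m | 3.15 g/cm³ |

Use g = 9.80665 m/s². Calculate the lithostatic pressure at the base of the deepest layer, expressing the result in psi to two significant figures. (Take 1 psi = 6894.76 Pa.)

330000 psi

unconsolidated mud: 1850 kg/m³ × 9.80665 m/s² × 790 m = 1.433×10^7 Pa = 2079 psi
dunite: 3339 kg/m³ × 9.80665 m/s² × 20580 m = 6.739×10^8 Pa = 97738 psi
peridotite: 3150 kg/m³ × 9.80665 m/s² × 50790 m = 1.569×10^9 Pa = 2.276×10^5 psi
Total = 2079 + 97738 + 2.276×10^5 = 3.2737×10^5 psi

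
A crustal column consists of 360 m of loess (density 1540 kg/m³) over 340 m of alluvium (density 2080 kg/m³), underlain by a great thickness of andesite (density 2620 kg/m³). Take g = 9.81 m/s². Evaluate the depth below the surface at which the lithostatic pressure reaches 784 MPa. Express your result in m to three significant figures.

30700 m

Pressure at base of upper layers: 1540×9.81×360 + 2080×9.81×340 = 1.238×10^7 Pa = 12.38 MPa
Remaining pressure to be supplied by andesite: 7.840×10^8 − 1.238×10^7 = 7.716×10^8 Pa
Additional depth in andesite = 7.716×10^8 Pa / (2620 kg/m³ × 9.81 m/s²) = 30022 m
Total depth = 700 m + 30022 m = 30722 m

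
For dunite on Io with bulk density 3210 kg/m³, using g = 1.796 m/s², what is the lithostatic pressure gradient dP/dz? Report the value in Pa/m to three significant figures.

5770 Pa/m

dP/dz = ρg = 3210 kg/m³ × 1.796 m/s² = 5765.2 Pa/m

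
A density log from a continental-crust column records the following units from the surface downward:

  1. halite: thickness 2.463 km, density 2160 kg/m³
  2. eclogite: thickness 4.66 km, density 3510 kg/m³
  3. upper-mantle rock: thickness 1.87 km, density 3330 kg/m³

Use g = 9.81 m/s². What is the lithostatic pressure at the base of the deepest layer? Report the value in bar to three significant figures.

halite: 2160 kg/m³ × 9.81 m/s² × 2463 m = 5.219×10^7 Pa = 521.9 bar
eclogite: 3510 kg/m³ × 9.81 m/s² × 4660 m = 1.605×10^8 Pa = 1605 bar
upper-mantle rock: 3330 kg/m³ × 9.81 m/s² × 1870 m = 6.109×10^7 Pa = 610.9 bar
Total = 521.9 + 1605 + 610.9 = 2737.4 bar

2740 bar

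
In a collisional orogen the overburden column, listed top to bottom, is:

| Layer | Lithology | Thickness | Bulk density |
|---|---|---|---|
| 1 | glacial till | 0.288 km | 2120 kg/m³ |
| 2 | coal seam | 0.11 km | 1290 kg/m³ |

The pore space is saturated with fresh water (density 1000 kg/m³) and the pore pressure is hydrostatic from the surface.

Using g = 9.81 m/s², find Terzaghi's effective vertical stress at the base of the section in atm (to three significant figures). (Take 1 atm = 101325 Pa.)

Overburden (lithostatic) stress σ_v:
glacial till: 2120 kg/m³ × 9.81 m/s² × 288 m = 5.990×10^6 Pa = 5.990 MPa
coal seam: 1290 kg/m³ × 9.81 m/s² × 110 m = 1.392×10^6 Pa = 1.392 MPa
Total = 5.990 + 1.392 = 7.3816 MPa
Pore pressure P_p = 1000 kg/m³ × 9.81 m/s² × 398 m = 3.904×10^6 Pa = 3.904 MPa
Effective stress σ' = σ_v − P_p = 7.382 − 3.904 = 3.4773 MPa = 34.318 atm

34.3 atm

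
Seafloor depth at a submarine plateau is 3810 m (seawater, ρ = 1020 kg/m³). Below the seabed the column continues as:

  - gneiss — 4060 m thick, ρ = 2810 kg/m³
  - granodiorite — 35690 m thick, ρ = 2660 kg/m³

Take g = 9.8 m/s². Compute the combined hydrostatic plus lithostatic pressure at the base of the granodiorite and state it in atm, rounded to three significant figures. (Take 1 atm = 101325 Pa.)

seawater: 1020 kg/m³ × 9.8 m/s² × 3810 m = 3.808×10^7 Pa = 375.9 atm
gneiss: 2810 kg/m³ × 9.8 m/s² × 4060 m = 1.118×10^8 Pa = 1103 atm
granodiorite: 2660 kg/m³ × 9.8 m/s² × 35690 m = 9.304×10^8 Pa = 9182 atm
Total = 375.9 + 1103 + 9182 = 10661 atm

10700 atm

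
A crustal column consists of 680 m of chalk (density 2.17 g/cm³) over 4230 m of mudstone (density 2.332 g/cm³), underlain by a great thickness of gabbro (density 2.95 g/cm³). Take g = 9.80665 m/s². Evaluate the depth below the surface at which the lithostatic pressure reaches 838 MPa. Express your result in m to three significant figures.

Pressure at base of upper layers: 2170×9.80665×680 + 2332×9.80665×4230 = 1.112×10^8 Pa = 111.2 MPa
Remaining pressure to be supplied by gabbro: 8.380×10^8 − 1.112×10^8 = 7.268×10^8 Pa
Additional depth in gabbro = 7.268×10^8 Pa / (2950 kg/m³ × 9.80665 m/s²) = 25123 m
Total depth = 4910 m + 25123 m = 30033 m

30000 m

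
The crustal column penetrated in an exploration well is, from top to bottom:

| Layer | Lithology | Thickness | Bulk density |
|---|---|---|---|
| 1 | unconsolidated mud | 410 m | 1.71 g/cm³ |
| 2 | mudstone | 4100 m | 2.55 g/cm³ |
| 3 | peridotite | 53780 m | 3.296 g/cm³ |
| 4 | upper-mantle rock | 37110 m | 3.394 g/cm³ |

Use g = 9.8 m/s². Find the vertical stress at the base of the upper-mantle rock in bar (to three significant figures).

30800 bar

unconsolidated mud: 1710 kg/m³ × 9.8 m/s² × 410 m = 6.871×10^6 Pa = 68.71 bar
mudstone: 2550 kg/m³ × 9.8 m/s² × 4100 m = 1.025×10^8 Pa = 1025 bar
peridotite: 3296 kg/m³ × 9.8 m/s² × 53780 m = 1.737×10^9 Pa = 17371 bar
upper-mantle rock: 3394 kg/m³ × 9.8 m/s² × 37110 m = 1.234×10^9 Pa = 12343 bar
Total = 68.71 + 1025 + 17371 + 12343 = 30808 bar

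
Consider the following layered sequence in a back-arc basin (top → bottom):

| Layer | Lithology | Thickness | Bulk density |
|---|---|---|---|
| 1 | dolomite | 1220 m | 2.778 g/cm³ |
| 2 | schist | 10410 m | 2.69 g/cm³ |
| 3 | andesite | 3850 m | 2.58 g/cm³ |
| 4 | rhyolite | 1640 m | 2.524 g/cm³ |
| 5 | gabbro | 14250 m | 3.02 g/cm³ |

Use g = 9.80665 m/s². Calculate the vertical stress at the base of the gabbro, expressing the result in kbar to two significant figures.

dolomite: 2778 kg/m³ × 9.80665 m/s² × 1220 m = 3.324×10^7 Pa = 0.3324 kbar
schist: 2690 kg/m³ × 9.80665 m/s² × 10410 m = 2.746×10^8 Pa = 2.746 kbar
andesite: 2580 kg/m³ × 9.80665 m/s² × 3850 m = 9.741×10^7 Pa = 0.9741 kbar
rhyolite: 2524 kg/m³ × 9.80665 m/s² × 1640 m = 4.059×10^7 Pa = 0.4059 kbar
gabbro: 3020 kg/m³ × 9.80665 m/s² × 14250 m = 4.220×10^8 Pa = 4.220 kbar
Total = 0.3324 + 2.746 + 0.9741 + 0.4059 + 4.220 = 8.6788 kbar

8.7 kbar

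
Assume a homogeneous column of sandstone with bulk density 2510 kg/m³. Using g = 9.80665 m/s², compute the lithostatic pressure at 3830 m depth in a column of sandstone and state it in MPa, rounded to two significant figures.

94 MPa

sandstone: 2510 kg/m³ × 9.80665 m/s² × 3830 m = 9.427×10^7 Pa = 94.27 MPa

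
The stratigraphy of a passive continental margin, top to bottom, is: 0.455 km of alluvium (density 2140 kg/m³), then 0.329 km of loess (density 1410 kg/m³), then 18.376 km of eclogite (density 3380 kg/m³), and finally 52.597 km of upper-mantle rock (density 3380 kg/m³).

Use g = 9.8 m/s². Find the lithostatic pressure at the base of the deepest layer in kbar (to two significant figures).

alluvium: 2140 kg/m³ × 9.8 m/s² × 455 m = 9.542×10^6 Pa = 0.09542 kbar
loess: 1410 kg/m³ × 9.8 m/s² × 329 m = 4.546×10^6 Pa = 0.04546 kbar
eclogite: 3380 kg/m³ × 9.8 m/s² × 18376 m = 6.087×10^8 Pa = 6.087 kbar
upper-mantle rock: 3380 kg/m³ × 9.8 m/s² × 52597 m = 1.742×10^9 Pa = 17.42 kbar
Total = 0.09542 + 0.04546 + 6.087 + 17.42 = 23.650 kbar

24 kbar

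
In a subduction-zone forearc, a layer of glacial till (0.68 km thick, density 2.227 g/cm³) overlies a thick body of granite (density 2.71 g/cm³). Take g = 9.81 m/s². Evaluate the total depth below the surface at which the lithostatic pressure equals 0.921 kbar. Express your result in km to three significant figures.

Pressure at base of upper layers: 2227×9.81×680 = 1.486×10^7 Pa = 0.1486 kbar
Remaining pressure to be supplied by granite: 9.210×10^7 − 1.486×10^7 = 7.724×10^7 Pa
Additional depth in granite = 7.724×10^7 Pa / (2710 kg/m³ × 9.81 m/s²) = 2905.5 m
Total depth = 680 m + 2905.5 m = 3585.5 m
= 3.5855 km

3.59 km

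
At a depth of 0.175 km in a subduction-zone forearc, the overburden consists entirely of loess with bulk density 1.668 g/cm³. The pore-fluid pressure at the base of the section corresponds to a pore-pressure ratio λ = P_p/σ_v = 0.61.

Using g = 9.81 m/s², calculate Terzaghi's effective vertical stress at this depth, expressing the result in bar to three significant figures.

11.2 bar

Overburden (lithostatic) stress σ_v:
loess: 1668 kg/m³ × 9.81 m/s² × 175 m = 2.864×10^6 Pa = 2.864 MPa
Pore pressure P_p = λ·σ_v = 0.61 × 2.864 MPa = 1.747 MPa
Effective stress σ' = σ_v − P_p = 2.864 − 1.747 = 1.1168 MPa = 11.168 bar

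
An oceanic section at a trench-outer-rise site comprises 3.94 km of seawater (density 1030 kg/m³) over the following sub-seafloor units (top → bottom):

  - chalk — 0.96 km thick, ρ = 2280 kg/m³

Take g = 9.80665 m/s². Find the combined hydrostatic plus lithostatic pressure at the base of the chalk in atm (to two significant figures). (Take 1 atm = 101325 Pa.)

seawater: 1030 kg/m³ × 9.80665 m/s² × 3940 m = 3.980×10^7 Pa = 392.8 atm
chalk: 2280 kg/m³ × 9.80665 m/s² × 960 m = 2.146×10^7 Pa = 211.8 atm
Total = 392.8 + 211.8 = 604.61 atm

600 atm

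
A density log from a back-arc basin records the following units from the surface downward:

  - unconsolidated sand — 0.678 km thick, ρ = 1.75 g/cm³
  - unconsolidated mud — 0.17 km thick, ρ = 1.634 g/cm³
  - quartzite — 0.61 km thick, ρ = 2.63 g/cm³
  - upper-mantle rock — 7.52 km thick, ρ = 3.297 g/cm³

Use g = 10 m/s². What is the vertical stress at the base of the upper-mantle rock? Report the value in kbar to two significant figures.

2.8 kbar

unconsolidated sand: 1750 kg/m³ × 10 m/s² × 678 m = 1.187×10^7 Pa = 0.1187 kbar
unconsolidated mud: 1634 kg/m³ × 10 m/s² × 170 m = 2.778×10^6 Pa = 0.02778 kbar
quartzite: 2630 kg/m³ × 10 m/s² × 610 m = 1.604×10^7 Pa = 0.1604 kbar
upper-mantle rock: 3297 kg/m³ × 10 m/s² × 7520 m = 2.479×10^8 Pa = 2.479 kbar
Total = 0.1187 + 0.02778 + 0.1604 + 2.479 = 2.7862 kbar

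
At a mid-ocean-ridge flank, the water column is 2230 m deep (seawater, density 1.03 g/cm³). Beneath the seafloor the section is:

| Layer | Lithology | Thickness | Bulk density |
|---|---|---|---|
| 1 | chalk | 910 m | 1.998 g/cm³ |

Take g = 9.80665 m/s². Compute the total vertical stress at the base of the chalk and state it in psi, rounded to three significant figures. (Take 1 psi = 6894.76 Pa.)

seawater: 1030 kg/m³ × 9.80665 m/s² × 2230 m = 2.252×10^7 Pa = 3267 psi
chalk: 1998 kg/m³ × 9.80665 m/s² × 910 m = 1.783×10^7 Pa = 2586 psi
Total = 3267 + 2586 = 5853.0 psi

5850 psi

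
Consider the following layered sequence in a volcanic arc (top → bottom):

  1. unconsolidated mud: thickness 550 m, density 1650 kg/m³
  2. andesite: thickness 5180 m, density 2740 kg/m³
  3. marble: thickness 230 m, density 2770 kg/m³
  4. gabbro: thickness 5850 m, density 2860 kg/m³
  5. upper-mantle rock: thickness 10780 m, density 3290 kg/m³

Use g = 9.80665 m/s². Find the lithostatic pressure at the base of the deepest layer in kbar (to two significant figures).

6.7 kbar

unconsolidated mud: 1650 kg/m³ × 9.80665 m/s² × 550 m = 8.900×10^6 Pa = 0.08900 kbar
andesite: 2740 kg/m³ × 9.80665 m/s² × 5180 m = 1.392×10^8 Pa = 1.392 kbar
marble: 2770 kg/m³ × 9.80665 m/s² × 230 m = 6.248×10^6 Pa = 0.06248 kbar
gabbro: 2860 kg/m³ × 9.80665 m/s² × 5850 m = 1.641×10^8 Pa = 1.641 kbar
upper-mantle rock: 3290 kg/m³ × 9.80665 m/s² × 10780 m = 3.478×10^8 Pa = 3.478 kbar
Total = 0.08900 + 1.392 + 0.06248 + 1.641 + 3.478 = 6.6621 kbar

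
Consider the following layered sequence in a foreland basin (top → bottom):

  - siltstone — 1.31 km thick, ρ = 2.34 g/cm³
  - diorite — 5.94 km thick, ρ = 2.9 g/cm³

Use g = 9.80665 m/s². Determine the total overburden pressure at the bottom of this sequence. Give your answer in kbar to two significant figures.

siltstone: 2340 kg/m³ × 9.80665 m/s² × 1310 m = 3.006×10^7 Pa = 0.3006 kbar
diorite: 2900 kg/m³ × 9.80665 m/s² × 5940 m = 1.689×10^8 Pa = 1.689 kbar
Total = 0.3006 + 1.689 = 1.9899 kbar

2.0 kbar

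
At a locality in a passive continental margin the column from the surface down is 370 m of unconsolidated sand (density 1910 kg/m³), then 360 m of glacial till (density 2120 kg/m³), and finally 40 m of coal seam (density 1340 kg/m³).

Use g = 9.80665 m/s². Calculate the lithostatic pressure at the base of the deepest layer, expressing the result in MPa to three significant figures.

unconsolidated sand: 1910 kg/m³ × 9.80665 m/s² × 370 m = 6.930×10^6 Pa = 6.930 MPa
glacial till: 2120 kg/m³ × 9.80665 m/s² × 360 m = 7.484×10^6 Pa = 7.484 MPa
coal seam: 1340 kg/m³ × 9.80665 m/s² × 40 m = 5.256×10^5 Pa = 0.5256 MPa
Total = 6.930 + 7.484 + 0.5256 = 14.940 MPa

14.9 MPa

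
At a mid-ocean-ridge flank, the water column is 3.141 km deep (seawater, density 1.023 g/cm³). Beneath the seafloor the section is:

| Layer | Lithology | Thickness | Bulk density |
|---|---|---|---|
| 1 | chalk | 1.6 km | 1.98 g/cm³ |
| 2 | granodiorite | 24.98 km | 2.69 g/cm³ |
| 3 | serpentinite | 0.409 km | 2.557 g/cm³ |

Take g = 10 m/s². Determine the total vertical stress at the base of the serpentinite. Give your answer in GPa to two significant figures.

seawater: 1023 kg/m³ × 10 m/s² × 3141 m = 3.213×10^7 Pa = 0.03213 GPa
chalk: 1980 kg/m³ × 10 m/s² × 1600 m = 3.168×10^7 Pa = 0.03168 GPa
granodiorite: 2690 kg/m³ × 10 m/s² × 24980 m = 6.720×10^8 Pa = 0.6720 GPa
serpentinite: 2557 kg/m³ × 10 m/s² × 409 m = 1.046×10^7 Pa = 0.01046 GPa
Total = 0.03213 + 0.03168 + 0.6720 + 0.01046 = 0.74623 GPa

0.75 GPa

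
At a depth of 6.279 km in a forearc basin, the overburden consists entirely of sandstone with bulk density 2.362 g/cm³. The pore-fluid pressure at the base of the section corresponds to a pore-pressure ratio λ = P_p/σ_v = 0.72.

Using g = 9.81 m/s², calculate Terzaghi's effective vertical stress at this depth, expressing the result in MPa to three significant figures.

40.7 MPa

Overburden (lithostatic) stress σ_v:
sandstone: 2362 kg/m³ × 9.81 m/s² × 6279 m = 1.455×10^8 Pa = 145.5 MPa
Pore pressure P_p = λ·σ_v = 0.72 × 145.5 MPa = 104.8 MPa
Effective stress σ' = σ_v − P_p = 145.5 − 104.8 = 40.738 MPa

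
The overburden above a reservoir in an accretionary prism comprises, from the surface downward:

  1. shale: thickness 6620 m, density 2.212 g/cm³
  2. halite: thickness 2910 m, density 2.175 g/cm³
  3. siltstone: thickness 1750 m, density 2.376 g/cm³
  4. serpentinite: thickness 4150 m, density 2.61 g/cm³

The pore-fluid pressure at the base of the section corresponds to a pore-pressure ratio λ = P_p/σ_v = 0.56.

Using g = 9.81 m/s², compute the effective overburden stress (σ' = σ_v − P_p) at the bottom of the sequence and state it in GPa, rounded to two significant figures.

0.16 GPa

Overburden (lithostatic) stress σ_v:
shale: 2212 kg/m³ × 9.81 m/s² × 6620 m = 1.437×10^8 Pa = 143.7 MPa
halite: 2175 kg/m³ × 9.81 m/s² × 2910 m = 6.209×10^7 Pa = 62.09 MPa
siltstone: 2376 kg/m³ × 9.81 m/s² × 1750 m = 4.079×10^7 Pa = 40.79 MPa
serpentinite: 2610 kg/m³ × 9.81 m/s² × 4150 m = 1.063×10^8 Pa = 106.3 MPa
Total = 143.7 + 62.09 + 40.79 + 106.3 = 352.79 MPa
Pore pressure P_p = λ·σ_v = 0.56 × 352.8 MPa = 197.6 MPa
Effective stress σ' = σ_v − P_p = 352.8 − 197.6 = 155.23 MPa = 0.15523 GPa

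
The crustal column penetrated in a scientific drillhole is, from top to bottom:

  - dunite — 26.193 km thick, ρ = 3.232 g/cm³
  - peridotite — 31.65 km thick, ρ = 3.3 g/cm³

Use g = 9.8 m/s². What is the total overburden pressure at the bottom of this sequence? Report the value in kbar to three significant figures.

18.5 kbar

dunite: 3232 kg/m³ × 9.8 m/s² × 26193 m = 8.296×10^8 Pa = 8.296 kbar
peridotite: 3300 kg/m³ × 9.8 m/s² × 31650 m = 1.024×10^9 Pa = 10.24 kbar
Total = 8.296 + 10.24 = 18.532 kbar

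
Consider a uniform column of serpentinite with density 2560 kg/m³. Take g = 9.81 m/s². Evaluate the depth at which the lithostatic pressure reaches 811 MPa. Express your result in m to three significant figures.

h = P/(ρg) = 811 MPa / (2560 kg/m³ × 9.81 m/s²) = 8.110×10^8 Pa / 25114 Pa/m = 32293 m

32300 m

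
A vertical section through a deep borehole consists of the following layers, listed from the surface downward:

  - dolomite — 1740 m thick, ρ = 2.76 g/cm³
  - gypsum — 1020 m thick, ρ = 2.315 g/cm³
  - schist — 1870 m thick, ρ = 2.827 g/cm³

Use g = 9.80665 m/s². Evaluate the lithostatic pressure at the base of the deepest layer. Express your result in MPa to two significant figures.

120 MPa

dolomite: 2760 kg/m³ × 9.80665 m/s² × 1740 m = 4.710×10^7 Pa = 47.10 MPa
gypsum: 2315 kg/m³ × 9.80665 m/s² × 1020 m = 2.316×10^7 Pa = 23.16 MPa
schist: 2827 kg/m³ × 9.80665 m/s² × 1870 m = 5.184×10^7 Pa = 51.84 MPa
Total = 47.10 + 23.16 + 51.84 = 122.09 MPa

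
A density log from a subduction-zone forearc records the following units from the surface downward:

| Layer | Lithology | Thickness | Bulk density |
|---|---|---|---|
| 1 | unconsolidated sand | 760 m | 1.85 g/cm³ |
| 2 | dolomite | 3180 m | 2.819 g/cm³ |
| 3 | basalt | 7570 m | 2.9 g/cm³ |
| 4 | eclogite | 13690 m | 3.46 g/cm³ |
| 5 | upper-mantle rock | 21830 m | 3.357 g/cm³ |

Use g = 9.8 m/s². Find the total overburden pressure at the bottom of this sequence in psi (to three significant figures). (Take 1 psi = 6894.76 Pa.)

unconsolidated sand: 1850 kg/m³ × 9.8 m/s² × 760 m = 1.378×10^7 Pa = 1998 psi
dolomite: 2819 kg/m³ × 9.8 m/s² × 3180 m = 8.785×10^7 Pa = 12742 psi
basalt: 2900 kg/m³ × 9.8 m/s² × 7570 m = 2.151×10^8 Pa = 31203 psi
eclogite: 3460 kg/m³ × 9.8 m/s² × 13690 m = 4.642×10^8 Pa = 67327 psi
upper-mantle rock: 3357 kg/m³ × 9.8 m/s² × 21830 m = 7.182×10^8 Pa = 1.042×10^5 psi
Total = 1998 + 12742 + 31203 + 67327 + 1.042×10^5 = 2.1743×10^5 psi

217000 psi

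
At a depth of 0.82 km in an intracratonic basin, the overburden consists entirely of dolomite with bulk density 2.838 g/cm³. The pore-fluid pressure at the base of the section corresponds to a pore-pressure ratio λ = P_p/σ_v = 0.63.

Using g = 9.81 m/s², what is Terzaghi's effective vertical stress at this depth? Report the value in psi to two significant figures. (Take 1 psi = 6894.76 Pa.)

Overburden (lithostatic) stress σ_v:
dolomite: 2838 kg/m³ × 9.81 m/s² × 820 m = 2.283×10^7 Pa = 22.83 MPa
Pore pressure P_p = λ·σ_v = 0.63 × 22.83 MPa = 14.38 MPa
Effective stress σ' = σ_v − P_p = 22.83 − 14.38 = 8.4469 MPa = 1225.1 psi

1200 psi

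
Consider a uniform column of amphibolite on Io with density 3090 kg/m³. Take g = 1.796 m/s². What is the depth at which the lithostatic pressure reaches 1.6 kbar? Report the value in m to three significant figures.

h = P/(ρg) = 1.6 kbar / (3090 kg/m³ × 1.796 m/s²) = 1.600×10^8 Pa / 5549.6 Pa/m = 28831 m

28800 m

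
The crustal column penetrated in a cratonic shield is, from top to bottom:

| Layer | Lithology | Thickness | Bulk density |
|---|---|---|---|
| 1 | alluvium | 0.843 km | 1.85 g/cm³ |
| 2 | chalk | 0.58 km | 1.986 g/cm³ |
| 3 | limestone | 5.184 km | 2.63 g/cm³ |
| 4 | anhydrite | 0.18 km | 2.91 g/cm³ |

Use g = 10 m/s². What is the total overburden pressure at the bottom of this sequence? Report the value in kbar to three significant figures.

alluvium: 1850 kg/m³ × 10 m/s² × 843 m = 1.560×10^7 Pa = 0.1560 kbar
chalk: 1986 kg/m³ × 10 m/s² × 580 m = 1.152×10^7 Pa = 0.1152 kbar
limestone: 2630 kg/m³ × 10 m/s² × 5184 m = 1.363×10^8 Pa = 1.363 kbar
anhydrite: 2910 kg/m³ × 10 m/s² × 180 m = 5.238×10^6 Pa = 0.05238 kbar
Total = 0.1560 + 0.1152 + 1.363 + 0.05238 = 1.6869 kbar

1.69 kbar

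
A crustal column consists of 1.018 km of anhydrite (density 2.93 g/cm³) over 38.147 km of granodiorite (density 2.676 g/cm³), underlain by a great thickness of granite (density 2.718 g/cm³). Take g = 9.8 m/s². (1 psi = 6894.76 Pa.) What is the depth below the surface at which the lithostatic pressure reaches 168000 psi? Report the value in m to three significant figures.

Pressure at base of upper layers: 2930×9.8×1018 + 2676×9.8×38147 = 1.030×10^9 Pa = 1.493×10^5 psi
Remaining pressure to be supplied by granite: 1.158×10^9 − 1.030×10^9 = 1.287×10^8 Pa
Additional depth in granite = 1.287×10^8 Pa / (2718 kg/m³ × 9.8 m/s²) = 4831.4 m
Total depth = 39165 m + 4831.4 m = 43996 m

44000 m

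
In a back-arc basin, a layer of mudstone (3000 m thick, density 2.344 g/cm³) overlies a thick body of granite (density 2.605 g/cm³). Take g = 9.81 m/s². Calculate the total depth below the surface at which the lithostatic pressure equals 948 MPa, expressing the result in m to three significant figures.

37400 m

Pressure at base of upper layers: 2344×9.81×3000 = 6.898×10^7 Pa = 68.98 MPa
Remaining pressure to be supplied by granite: 9.480×10^8 − 6.898×10^7 = 8.790×10^8 Pa
Additional depth in granite = 8.790×10^8 Pa / (2605 kg/m³ × 9.81 m/s²) = 34397 m
Total depth = 3000 m + 34397 m = 37397 m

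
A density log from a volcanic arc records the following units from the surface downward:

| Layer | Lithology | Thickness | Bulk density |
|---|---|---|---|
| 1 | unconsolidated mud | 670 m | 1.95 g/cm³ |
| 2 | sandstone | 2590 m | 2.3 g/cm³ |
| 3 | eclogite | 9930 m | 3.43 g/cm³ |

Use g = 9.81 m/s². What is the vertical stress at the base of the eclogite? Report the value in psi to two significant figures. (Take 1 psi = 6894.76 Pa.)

unconsolidated mud: 1950 kg/m³ × 9.81 m/s² × 670 m = 1.282×10^7 Pa = 1859 psi
sandstone: 2300 kg/m³ × 9.81 m/s² × 2590 m = 5.844×10^7 Pa = 8476 psi
eclogite: 3430 kg/m³ × 9.81 m/s² × 9930 m = 3.341×10^8 Pa = 48461 psi
Total = 1859 + 8476 + 48461 = 58796 psi

59000 psi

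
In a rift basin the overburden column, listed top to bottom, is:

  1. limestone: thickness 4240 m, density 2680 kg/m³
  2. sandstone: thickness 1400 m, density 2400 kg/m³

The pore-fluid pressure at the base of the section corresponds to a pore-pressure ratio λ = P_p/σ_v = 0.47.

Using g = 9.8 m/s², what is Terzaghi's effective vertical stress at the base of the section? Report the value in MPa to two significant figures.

76 MPa

Overburden (lithostatic) stress σ_v:
limestone: 2680 kg/m³ × 9.8 m/s² × 4240 m = 1.114×10^8 Pa = 111.4 MPa
sandstone: 2400 kg/m³ × 9.8 m/s² × 1400 m = 3.293×10^7 Pa = 32.93 MPa
Total = 111.4 + 32.93 = 144.29 MPa
Pore pressure P_p = λ·σ_v = 0.47 × 144.3 MPa = 67.82 MPa
Effective stress σ' = σ_v − P_p = 144.3 − 67.82 = 76.472 MPa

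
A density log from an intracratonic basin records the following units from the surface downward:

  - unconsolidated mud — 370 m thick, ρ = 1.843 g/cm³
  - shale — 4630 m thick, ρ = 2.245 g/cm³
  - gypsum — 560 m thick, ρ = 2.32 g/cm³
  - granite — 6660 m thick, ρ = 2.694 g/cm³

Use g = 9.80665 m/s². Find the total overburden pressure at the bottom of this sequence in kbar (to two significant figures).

3.0 kbar

unconsolidated mud: 1843 kg/m³ × 9.80665 m/s² × 370 m = 6.687×10^6 Pa = 0.06687 kbar
shale: 2245 kg/m³ × 9.80665 m/s² × 4630 m = 1.019×10^8 Pa = 1.019 kbar
gypsum: 2320 kg/m³ × 9.80665 m/s² × 560 m = 1.274×10^7 Pa = 0.1274 kbar
granite: 2694 kg/m³ × 9.80665 m/s² × 6660 m = 1.760×10^8 Pa = 1.760 kbar
Total = 0.06687 + 1.019 + 0.1274 + 1.760 = 2.9731 kbar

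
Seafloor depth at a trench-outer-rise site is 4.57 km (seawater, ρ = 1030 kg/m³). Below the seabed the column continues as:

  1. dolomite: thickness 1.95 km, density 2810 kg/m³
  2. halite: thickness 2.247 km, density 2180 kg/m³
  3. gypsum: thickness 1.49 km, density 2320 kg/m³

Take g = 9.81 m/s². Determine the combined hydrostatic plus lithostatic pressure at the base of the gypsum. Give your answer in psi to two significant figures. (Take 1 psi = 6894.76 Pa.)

26000 psi

seawater: 1030 kg/m³ × 9.81 m/s² × 4570 m = 4.618×10^7 Pa = 6697 psi
dolomite: 2810 kg/m³ × 9.81 m/s² × 1950 m = 5.375×10^7 Pa = 7796 psi
halite: 2180 kg/m³ × 9.81 m/s² × 2247 m = 4.805×10^7 Pa = 6970 psi
gypsum: 2320 kg/m³ × 9.81 m/s² × 1490 m = 3.391×10^7 Pa = 4918 psi
Total = 6697 + 7796 + 6970 + 4918 = 26382 psi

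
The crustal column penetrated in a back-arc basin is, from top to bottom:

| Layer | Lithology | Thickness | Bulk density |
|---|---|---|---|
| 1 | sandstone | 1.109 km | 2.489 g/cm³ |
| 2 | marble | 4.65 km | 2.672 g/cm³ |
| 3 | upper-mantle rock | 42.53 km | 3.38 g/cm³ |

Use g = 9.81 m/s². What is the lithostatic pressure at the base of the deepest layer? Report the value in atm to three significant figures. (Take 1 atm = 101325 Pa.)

15400 atm

sandstone: 2489 kg/m³ × 9.81 m/s² × 1109 m = 2.708×10^7 Pa = 267.2 atm
marble: 2672 kg/m³ × 9.81 m/s² × 4650 m = 1.219×10^8 Pa = 1203 atm
upper-mantle rock: 3380 kg/m³ × 9.81 m/s² × 42530 m = 1.410×10^9 Pa = 13918 atm
Total = 267.2 + 1203 + 13918 = 15388 atm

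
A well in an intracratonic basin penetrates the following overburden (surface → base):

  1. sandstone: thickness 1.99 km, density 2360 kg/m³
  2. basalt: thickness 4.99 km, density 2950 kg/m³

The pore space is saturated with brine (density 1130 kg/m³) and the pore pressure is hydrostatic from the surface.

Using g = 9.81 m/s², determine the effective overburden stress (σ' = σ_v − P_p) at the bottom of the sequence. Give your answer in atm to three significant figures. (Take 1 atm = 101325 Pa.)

1120 atm

Overburden (lithostatic) stress σ_v:
sandstone: 2360 kg/m³ × 9.81 m/s² × 1990 m = 4.607×10^7 Pa = 46.07 MPa
basalt: 2950 kg/m³ × 9.81 m/s² × 4990 m = 1.444×10^8 Pa = 144.4 MPa
Total = 46.07 + 144.4 = 190.48 MPa
Pore pressure P_p = 1130 kg/m³ × 9.81 m/s² × 6980 m = 7.738×10^7 Pa = 77.38 MPa
Effective stress σ' = σ_v − P_p = 190.5 − 77.38 = 113.10 MPa = 1116.3 atm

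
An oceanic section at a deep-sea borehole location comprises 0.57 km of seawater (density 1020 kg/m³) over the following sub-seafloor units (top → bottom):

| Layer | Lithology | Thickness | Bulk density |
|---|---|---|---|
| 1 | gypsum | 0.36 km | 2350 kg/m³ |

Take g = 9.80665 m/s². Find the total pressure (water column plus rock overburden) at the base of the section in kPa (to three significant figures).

seawater: 1020 kg/m³ × 9.80665 m/s² × 570 m = 5.702×10^6 Pa = 5702 kPa
gypsum: 2350 kg/m³ × 9.80665 m/s² × 360 m = 8.296×10^6 Pa = 8296 kPa
Total = 5702 + 8296 = 13998 kPa

14000 kPa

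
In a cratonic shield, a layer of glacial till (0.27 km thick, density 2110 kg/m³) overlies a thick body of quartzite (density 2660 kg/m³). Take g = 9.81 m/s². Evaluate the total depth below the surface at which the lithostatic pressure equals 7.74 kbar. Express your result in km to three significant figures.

Pressure at base of upper layers: 2110×9.81×270 = 5.589×10^6 Pa = 0.05589 kbar
Remaining pressure to be supplied by quartzite: 7.740×10^8 − 5.589×10^6 = 7.684×10^8 Pa
Additional depth in quartzite = 7.684×10^8 Pa / (2660 kg/m³ × 9.81 m/s²) = 29447 m
Total depth = 270 m + 29447 m = 29717 m
= 29.717 km

29.7 km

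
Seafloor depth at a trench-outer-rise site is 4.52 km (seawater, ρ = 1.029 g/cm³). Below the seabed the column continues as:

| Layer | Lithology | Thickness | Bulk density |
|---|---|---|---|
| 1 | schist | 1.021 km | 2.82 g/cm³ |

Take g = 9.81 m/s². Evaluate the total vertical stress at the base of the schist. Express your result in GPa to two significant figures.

0.074 GPa

seawater: 1029 kg/m³ × 9.81 m/s² × 4520 m = 4.563×10^7 Pa = 0.04563 GPa
schist: 2820 kg/m³ × 9.81 m/s² × 1021 m = 2.825×10^7 Pa = 0.02825 GPa
Total = 0.04563 + 0.02825 = 0.073872 GPa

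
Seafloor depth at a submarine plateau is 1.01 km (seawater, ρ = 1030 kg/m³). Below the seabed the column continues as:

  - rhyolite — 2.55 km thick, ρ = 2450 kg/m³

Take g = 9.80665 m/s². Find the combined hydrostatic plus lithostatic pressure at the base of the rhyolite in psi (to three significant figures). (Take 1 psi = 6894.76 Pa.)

seawater: 1030 kg/m³ × 9.80665 m/s² × 1010 m = 1.020×10^7 Pa = 1480 psi
rhyolite: 2450 kg/m³ × 9.80665 m/s² × 2550 m = 6.127×10^7 Pa = 8886 psi
Total = 1480 + 8886 = 10366 psi

10400 psi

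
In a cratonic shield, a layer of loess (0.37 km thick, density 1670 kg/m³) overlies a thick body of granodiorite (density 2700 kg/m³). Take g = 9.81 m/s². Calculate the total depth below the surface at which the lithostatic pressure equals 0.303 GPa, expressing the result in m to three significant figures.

Pressure at base of upper layers: 1670×9.81×370 = 6.062×10^6 Pa = 6.062×10^-3 GPa
Remaining pressure to be supplied by granodiorite: 3.030×10^8 − 6.062×10^6 = 2.969×10^8 Pa
Additional depth in granodiorite = 2.969×10^8 Pa / (2700 kg/m³ × 9.81 m/s²) = 11211 m
Total depth = 370 m + 11211 m = 11581 m

11600 m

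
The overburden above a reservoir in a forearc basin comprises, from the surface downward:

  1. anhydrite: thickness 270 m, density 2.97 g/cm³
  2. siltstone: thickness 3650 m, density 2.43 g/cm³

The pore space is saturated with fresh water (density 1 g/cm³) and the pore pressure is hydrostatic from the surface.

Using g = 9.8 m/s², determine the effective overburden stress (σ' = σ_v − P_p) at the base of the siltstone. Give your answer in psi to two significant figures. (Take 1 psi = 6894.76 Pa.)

8200 psi

Overburden (lithostatic) stress σ_v:
anhydrite: 2970 kg/m³ × 9.8 m/s² × 270 m = 7.859×10^6 Pa = 7.859 MPa
siltstone: 2430 kg/m³ × 9.8 m/s² × 3650 m = 8.692×10^7 Pa = 86.92 MPa
Total = 7.859 + 86.92 = 94.780 MPa
Pore pressure P_p = 1000 kg/m³ × 9.8 m/s² × 3920 m = 3.842×10^7 Pa = 38.42 MPa
Effective stress σ' = σ_v − P_p = 94.78 − 38.42 = 56.364 MPa = 8174.9 psi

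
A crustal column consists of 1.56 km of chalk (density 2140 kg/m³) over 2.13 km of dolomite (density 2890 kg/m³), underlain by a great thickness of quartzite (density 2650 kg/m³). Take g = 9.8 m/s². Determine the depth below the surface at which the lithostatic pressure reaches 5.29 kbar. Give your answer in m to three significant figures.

Pressure at base of upper layers: 2140×9.8×1560 + 2890×9.8×2130 = 9.304×10^7 Pa = 0.9304 kbar
Remaining pressure to be supplied by quartzite: 5.290×10^8 − 9.304×10^7 = 4.360×10^8 Pa
Additional depth in quartzite = 4.360×10^8 Pa / (2650 kg/m³ × 9.8 m/s²) = 16787 m
Total depth = 3690 m + 16787 m = 20477 m

20500 m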